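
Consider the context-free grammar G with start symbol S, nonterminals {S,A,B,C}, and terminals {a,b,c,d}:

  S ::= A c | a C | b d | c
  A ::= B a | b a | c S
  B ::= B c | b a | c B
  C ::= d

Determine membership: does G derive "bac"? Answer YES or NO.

Convert to CNF:
  S -> A T2 | T0 C | T1 T3 | c
  A -> B T0 | T1 T0 | T2 S
  B -> B T2 | T1 T0 | T2 B
  C -> d
  T0 -> a
  T1 -> b
  T2 -> c
  T3 -> d

CYK table (by increasing span):
  cell(0,0) b: {T1}  orig:{}
  cell(1,1) a: {T0}  orig:{}
  cell(2,2) c: {S,T2}  orig:{S}
  cell(0,1) ba: {A,B}
  cell(1,2) ac: ∅
  cell(0,2) bac: {B,S}

S ∈ T[0,2] ⇒ YES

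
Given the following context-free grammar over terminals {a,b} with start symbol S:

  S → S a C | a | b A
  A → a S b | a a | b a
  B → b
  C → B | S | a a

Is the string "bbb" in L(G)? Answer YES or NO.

CNF form of G:
  S -> S X4 | T1 A | a
  A -> T0 T0 | T0 X2 | T1 T0
  B -> b
  C -> S X3 | T0 T0 | T1 A | a | b
  T0 -> a
  T1 -> b
  X2 -> S T1
  X3 -> T0 C
  X4 -> T0 C

Fill CYK table bottom-up:
  T[0,0] 'b' = {B,C,T1}  orig:{B,C}
  T[1,1] 'b' = {B,C,T1}  orig:{B,C}
  T[2,2] 'b' = {B,C,T1}  orig:{B,C}
  T[0,1] 'bb' = ∅
  T[1,2] 'bb' = ∅
  T[0,2] 'bbb' = ∅

S ∉ T[0,2] ⇒ NO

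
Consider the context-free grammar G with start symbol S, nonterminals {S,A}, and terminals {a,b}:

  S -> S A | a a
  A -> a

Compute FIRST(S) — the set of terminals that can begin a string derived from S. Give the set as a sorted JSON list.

FIRST sets, iterate to fixpoint:
round 1:
  A via A→a: +{a}
  S via S→a a: +{a}
  FIRST[S]={a}  FIRST[A]={a}
round 2: (no change)
  FIRST[S]={a}  FIRST[A]={a}

FIRST(S) = ["a"]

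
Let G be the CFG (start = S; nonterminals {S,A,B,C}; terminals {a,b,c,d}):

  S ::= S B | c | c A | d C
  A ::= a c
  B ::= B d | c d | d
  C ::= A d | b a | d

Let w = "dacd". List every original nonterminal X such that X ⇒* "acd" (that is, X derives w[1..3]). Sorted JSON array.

Convert to CNF:
  S -> S B | T1 A | T2 C | c
  A -> T0 T1
  B -> B T2 | T1 T2 | d
  C -> A T2 | T3 T0 | d
  T0 -> a
  T1 -> c
  T2 -> d
  T3 -> b

Fill CYK table bottom-up — only the sub-triangle for w[1..3]:
  T[1,1] 'a' = {T0}  orig:{}
  T[2,2] 'c' = {S,T1}  orig:{S}
  T[3,3] 'd' = {B,C,T2}  orig:{B,C}
  T[1,2] 'ac' = {A}
  T[2,3] 'cd' = {B,S}
  T[1,3] 'acd' = {C}

Original NTs in T[1,3] deriving "acd": ["C"]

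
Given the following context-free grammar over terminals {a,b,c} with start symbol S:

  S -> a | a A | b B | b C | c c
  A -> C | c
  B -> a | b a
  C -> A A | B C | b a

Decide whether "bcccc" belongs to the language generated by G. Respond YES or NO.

CNF form of G:
  S -> T0 B | T0 C | T1 A | T2 T2 | a
  A -> A A | B C | T0 T1 | c
  B -> T0 T1 | a
  C -> A A | B C | T0 T1
  T0 -> b
  T1 -> a
  T2 -> c

CYK table (by increasing span):
  cell(0,0) b: {T0}  orig:{}
  cell(1,1) c: {A,T2}  orig:{A}
  cell(2,2) c: {A,T2}  orig:{A}
  cell(3,3) c: {A,T2}  orig:{A}
  cell(4,4) c: {A,T2}  orig:{A}
  cell(0,1) bc: ∅
  cell(1,2) cc: {A,C,S}
  cell(2,3) cc: {A,C,S}
  cell(3,4) cc: {A,C,S}
  cell(0,2) bcc: {S}
  cell(1,3) ccc: {A,C}
  cell(2,4) ccc: {A,C}
  cell(0,3) bccc: {S}
  cell(1,4) cccc: {A,C}
  cell(0,4) bcccc: {S}

S ∈ T[0,4] ⇒ YES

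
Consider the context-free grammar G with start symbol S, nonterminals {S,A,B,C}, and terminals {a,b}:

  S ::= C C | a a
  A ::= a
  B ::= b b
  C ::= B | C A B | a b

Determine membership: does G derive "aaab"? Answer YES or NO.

CNF form of G:
  S -> C C | T1 T1
  A -> a
  B -> T0 T0
  C -> C X2 | T0 T0 | T1 T0
  T0 -> b
  T1 -> a
  X2 -> A B

Fill CYK table bottom-up:
  T[0,0] 'a' = {A,T1}  orig:{A}
  T[1,1] 'a' = {A,T1}  orig:{A}
  T[2,2] 'a' = {A,T1}  orig:{A}
  T[3,3] 'b' = {T0}  orig:{}
  T[0,1] 'aa' = {S}
  T[1,2] 'aa' = {S}
  T[2,3] 'ab' = {C}
  T[0,2] 'aaa' = ∅
  T[1,3] 'aab' = ∅
  T[0,3] 'aaab' = ∅

S ∉ T[0,3] ⇒ NO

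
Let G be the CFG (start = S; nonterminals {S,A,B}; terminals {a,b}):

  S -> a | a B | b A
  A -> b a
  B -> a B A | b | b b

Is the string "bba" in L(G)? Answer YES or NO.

CNF form of G:
  S -> T0 A | T1 B | a
  A -> T0 T1
  B -> T0 T0 | T1 X2 | b
  T0 -> b
  T1 -> a
  X2 -> B A

CYK fill:
  [0..0]={B,T0}  "b"  orig:{B}
  [1..1]={B,T0}  "b"  orig:{B}
  [2..2]={S,T1}  "a"  orig:{S}
  [0..1]={B}  "bb"
  [1..2]={A}  "ba"
  [0..2]={S,X2}  "bba"  orig:{S}

S ∈ T[0,2] ⇒ YES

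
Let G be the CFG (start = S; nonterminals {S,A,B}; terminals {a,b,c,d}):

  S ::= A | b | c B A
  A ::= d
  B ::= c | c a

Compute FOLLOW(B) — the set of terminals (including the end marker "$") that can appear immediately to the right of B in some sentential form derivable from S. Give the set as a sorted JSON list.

FIRST sets, iterate to fixpoint:
pass 1:
  A via A→d: +{d}
  B via B→c: +{c}
  S via S→A: +{d}
  S via S→b: +{b}
  S via S→c B A: +{c}
  FIRST(S)={b,c,d}  FIRST(A)={d}  FIRST(B)={c}
pass 2: (no change)
  FIRST(S)={b,c,d}  FIRST(A)={d}  FIRST(B)={c}

FOLLOW sets:
FOLLOW(S) := {$}
iter 1:
  S→A: FOLLOW(A) ⊇ FOLLOW(S) ⊇ {$}; new: +{$}
  S→c B A: FOLLOW(B) ⊇ FIRST(A) = {d}; new: +{d}
  FOLLOW(S)={$}  FOLLOW(A)={$}  FOLLOW(B)={d}
iter 2: done
  FOLLOW(S)={$}  FOLLOW(A)={$}  FOLLOW(B)={d}

FOLLOW(B) = ["d"]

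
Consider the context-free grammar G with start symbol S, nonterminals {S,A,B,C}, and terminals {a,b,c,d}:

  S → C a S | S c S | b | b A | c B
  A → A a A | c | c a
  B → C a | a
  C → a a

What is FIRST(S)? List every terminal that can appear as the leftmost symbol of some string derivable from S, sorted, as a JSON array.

FIRST sets, iterate to fixpoint:
[1]
  A via A→c: +{c}
  B via B→a: +{a}
  C via C→a a: +{a}
  S via S→C a S: +{a}
  S via S→b: +{b}
  S via S→c B: +{c}
  FIRST(S)={a,b,c}  FIRST(A)={c}  FIRST(B)={a}  FIRST(C)={a}
[2] (stable)
  FIRST(S)={a,b,c}  FIRST(A)={c}  FIRST(B)={a}  FIRST(C)={a}

FIRST(S) = ["a", "b", "c"]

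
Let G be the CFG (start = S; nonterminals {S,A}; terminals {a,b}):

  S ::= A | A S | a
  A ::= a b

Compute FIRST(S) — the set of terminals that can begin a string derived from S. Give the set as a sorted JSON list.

Compute FIRST by fixpoint:
iter 1:
  A via A→a b: +{a}
  S via S→A: +{a}
  FIRST[S]={a}  FIRST[A]={a}
iter 2: (no change)
  FIRST[S]={a}  FIRST[A]={a}

FIRST(S) = ["a"]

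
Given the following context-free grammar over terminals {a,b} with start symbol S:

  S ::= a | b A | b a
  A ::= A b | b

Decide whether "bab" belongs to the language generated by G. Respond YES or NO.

CNF form of G:
  S -> T0 A | T0 T1 | a
  A -> A T0 | b
  T0 -> b
  T1 -> a

CYK table (by increasing span):
  [0..0]={A,T0}  "b"  orig:{A}
  [1..1]={S,T1}  "a"  orig:{S}
  [2..2]={A,T0}  "b"  orig:{A}
  [0..1]={S}  "ba"
  [1..2]=∅  "ab"
  [0..2]=∅  "bab"

S ∉ T[0,2] ⇒ NO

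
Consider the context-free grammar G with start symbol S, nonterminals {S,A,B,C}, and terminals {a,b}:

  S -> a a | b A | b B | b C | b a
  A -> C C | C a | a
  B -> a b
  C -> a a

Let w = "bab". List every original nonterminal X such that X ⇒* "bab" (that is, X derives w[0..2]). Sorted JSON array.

CNF form of G:
  S -> T0 T0 | T1 A | T1 B | T1 C | T1 T0
  A -> C C | C T0 | a
  B -> T0 T1
  C -> T0 T0
  T0 -> a
  T1 -> b

CYK fill (cells [i..j] with 0 ≤ i ≤ j ≤ 2 only):
  cell(0,0) b: {T1}  orig:{}
  cell(1,1) a: {A,T0}  orig:{A}
  cell(2,2) b: {T1}  orig:{}
  cell(0,1) ba: {S}
  cell(1,2) ab: {B}
  cell(0,2) bab: {S}

Original NTs in T[0,2] deriving "bab": ["S"]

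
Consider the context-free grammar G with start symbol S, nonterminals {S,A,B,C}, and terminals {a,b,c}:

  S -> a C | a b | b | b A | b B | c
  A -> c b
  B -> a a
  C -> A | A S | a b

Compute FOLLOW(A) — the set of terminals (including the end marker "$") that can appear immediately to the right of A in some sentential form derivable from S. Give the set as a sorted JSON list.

FIRST iteration:
pass 1:
  A via A→c b: +{c}
  B via B→a a: +{a}
  C via C→A: +{c}
  C via C→a b: +{a}
  S via S→a C: +{a}
  S via S→b: +{b}
  S via S→c: +{c}
  FIRST[S]={a,b,c}  FIRST[A]={c}  FIRST[B]={a}  FIRST[C]={a,c}
pass 2: (no change)
  FIRST[S]={a,b,c}  FIRST[A]={c}  FIRST[B]={a}  FIRST[C]={a,c}

FOLLOW sets:
seed FOLLOW(S) with $
pass 1:
  C→A S: FOLLOW(A) ⊇ FIRST(S) = {a,b,c}; new: +{a,b,c}
  S→a C: FOLLOW(C) ⊇ FOLLOW(S) ⊇ {$}; new: +{$}
  S→b A: FOLLOW(A) ⊇ FOLLOW(S) ⊇ {$}; new: +{$}
  S→b B: FOLLOW(B) ⊇ FOLLOW(S) ⊇ {$}; new: +{$}
  FOLLOW[S]={$}  FOLLOW[A]={$,a,b,c}  FOLLOW[B]={$}  FOLLOW[C]={$}
pass 2: (no change)
  FOLLOW[S]={$}  FOLLOW[A]={$,a,b,c}  FOLLOW[B]={$}  FOLLOW[C]={$}

FOLLOW(A) = ["$", "a", "b", "c"]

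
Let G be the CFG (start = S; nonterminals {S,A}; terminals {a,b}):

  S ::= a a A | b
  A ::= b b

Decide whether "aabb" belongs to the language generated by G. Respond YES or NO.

CNF form of G:
  S -> T1 X2 | b
  A -> T0 T0
  T0 -> b
  T1 -> a
  X2 -> T1 A

Fill CYK table bottom-up:
  cell(0,0) a: {T1}  orig:{}
  cell(1,1) a: {T1}  orig:{}
  cell(2,2) b: {S,T0}  orig:{S}
  cell(3,3) b: {S,T0}  orig:{S}
  cell(0,1) aa: ∅
  cell(1,2) ab: ∅
  cell(2,3) bb: {A}
  cell(0,2) aab: ∅
  cell(1,3) abb: {X2}  orig:{}
  cell(0,3) aabb: {S}

S ∈ T[0,3] ⇒ YES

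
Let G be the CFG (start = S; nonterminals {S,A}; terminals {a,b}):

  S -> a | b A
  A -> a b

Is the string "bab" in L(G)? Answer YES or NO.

Convert to CNF:
  S -> T1 A | a
  A -> T0 T1
  T0 -> a
  T1 -> b

Fill CYK table bottom-up:
  cell(0,0) b: {T1}  orig:{}
  cell(1,1) a: {S,T0}  orig:{S}
  cell(2,2) b: {T1}  orig:{}
  cell(0,1) ba: ∅
  cell(1,2) ab: {A}
  cell(0,2) bab: {S}

S ∈ T[0,2] ⇒ YES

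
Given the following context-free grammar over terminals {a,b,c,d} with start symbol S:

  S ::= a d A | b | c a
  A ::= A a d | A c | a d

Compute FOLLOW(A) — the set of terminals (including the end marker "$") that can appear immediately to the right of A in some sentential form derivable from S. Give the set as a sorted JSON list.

FIRST sets, iterate to fixpoint:
pass 1:
  A via A→a d: +{a}
  S via S→a d A: +{a}
  S via S→b: +{b}
  S via S→c a: +{c}
  FIRST(S)={a,b,c}  FIRST(A)={a}
pass 2: — fixpoint
  FIRST(S)={a,b,c}  FIRST(A)={a}

Compute FOLLOW by fixpoint:
initialize: $ ∈ FOLLOW(S)
[1]
  A→A a d: FOLLOW(A) ⊇ FIRST(a) = {a}; new: +{a}
  A→A c: FOLLOW(A) ⊇ FIRST(c) = {c}; new: +{c}
  S→a d A: FOLLOW(A) ⊇ FOLLOW(S) ⊇ {$}; new: +{$}
  S: {$}  A: {$,a,c}
[2] (no change)
  S: {$}  A: {$,a,c}

FOLLOW(A) = ["$", "a", "c"]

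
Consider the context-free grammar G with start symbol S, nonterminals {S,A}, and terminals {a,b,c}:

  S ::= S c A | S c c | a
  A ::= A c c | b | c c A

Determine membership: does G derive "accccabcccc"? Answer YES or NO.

Convert to CNF:
  S -> S X3 | S X4 | a
  A -> A X1 | T0 X2 | b
  T0 -> c
  X1 -> T0 T0
  X2 -> T0 A
  X3 -> T0 A
  X4 -> T0 T0

CYK table (by increasing span):
  [0..0]={S}  "a"
  [1..1]={T0}  "c"  orig:{}
  [2..2]={T0}  "c"  orig:{}
  [3..3]={T0}  "c"  orig:{}
  [4..4]={T0}  "c"  orig:{}
  [5..5]={S}  "a"
  [6..6]={A}  "b"
  [7..7]={T0}  "c"  orig:{}
  [8..8]={T0}  "c"  orig:{}
  [9..9]={T0}  "c"  orig:{}
  [10..10]={T0}  "c"  orig:{}
  [0..1]=∅  "ac"
  [1..2]={X1,X4}  "cc"  orig:{}
  [2..3]={X1,X4}  "cc"  orig:{}
  [3..4]={X1,X4}  "cc"  orig:{}
  [4..5]=∅  "ca"
  [5..6]=∅  "ab"
  [6..7]=∅  "bc"
  [7..8]={X1,X4}  "cc"  orig:{}
  [8..9]={X1,X4}  "cc"  orig:{}
  [9..10]={X1,X4}  "cc"  orig:{}
  [0..2]={S}  "acc"
  [1..3]=∅  "ccc"
  [2..4]=∅  "ccc"
  [3..5]=∅  "cca"
  [4..6]=∅  "cab"
  [5..7]=∅  "abc"
  [6..8]={A}  "bcc"
  [7..9]=∅  "ccc"
  [8..10]=∅  "ccc"
  [0..3]=∅  "accc"
  [1..4]=∅  "cccc"
  [2..5]=∅  "ccca"
  [3..6]=∅  "ccab"
  [4..7]=∅  "cabc"
  [5..8]=∅  "abcc"
  [6..9]=∅  "bccc"
  [7..10]=∅  "cccc"
  [0..4]={S}  "acccc"
  [1..5]=∅  "cccca"
  [2..6]=∅  "cccab"
  [3..7]=∅  "ccabc"
  [4..8]=∅  "cabcc"
  [5..9]=∅  "abccc"
  [6..10]={A}  "bcccc"
  [0..5]=∅  "acccca"
  [1..6]=∅  "ccccab"
  [2..7]=∅  "cccabc"
  [3..8]=∅  "ccabcc"
  [4..9]=∅  "cabccc"
  [5..10]=∅  "abcccc"
  [0..6]=∅  "accccab"
  [1..7]=∅  "ccccabc"
  [2..8]=∅  "cccabcc"
  [3..9]=∅  "ccabccc"
  [4..10]=∅  "cabcccc"
  [0..7]=∅  "accccabc"
  [1..8]=∅  "ccccabcc"
  [2..9]=∅  "cccabccc"
  [3..10]=∅  "ccabcccc"
  [0..8]=∅  "accccabcc"
  [1..9]=∅  "ccccabccc"
  [2..10]=∅  "cccabcccc"
  [0..9]=∅  "accccabccc"
  [1..10]=∅  "ccccabcccc"
  [0..10]=∅  "accccabcccc"

S ∉ T[0,10] ⇒ NO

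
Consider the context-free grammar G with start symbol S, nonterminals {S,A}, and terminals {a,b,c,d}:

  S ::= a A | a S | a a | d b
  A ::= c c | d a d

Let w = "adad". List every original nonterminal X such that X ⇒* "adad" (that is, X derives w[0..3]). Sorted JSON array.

CNF form of G:
  S -> T1 T3 | T2 A | T2 S | T2 T2
  A -> T0 T0 | T1 X4
  T0 -> c
  T1 -> d
  T2 -> a
  T3 -> b
  X4 -> T2 T1

CYK fill — only the sub-triangle for w[0..3]:
  [0..0]={T2}  "a"  orig:{}
  [1..1]={T1}  "d"  orig:{}
  [2..2]={T2}  "a"  orig:{}
  [3..3]={T1}  "d"  orig:{}
  [0..1]={X4}  "ad"  orig:{}
  [1..2]=∅  "da"
  [2..3]={X4}  "ad"  orig:{}
  [0..2]=∅  "ada"
  [1..3]={A}  "dad"
  [0..3]={S}  "adad"

Original NTs in T[0,3] deriving "adad": ["S"]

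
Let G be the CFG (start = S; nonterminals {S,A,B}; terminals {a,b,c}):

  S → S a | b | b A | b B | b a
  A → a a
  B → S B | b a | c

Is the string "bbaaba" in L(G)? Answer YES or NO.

CNF form of G:
  S -> S T0 | T1 A | T1 B | T1 T0 | b
  A -> T0 T0
  B -> S B | T1 T0 | c
  T0 -> a
  T1 -> b

Fill CYK table bottom-up:
  [0..0]={S,T1}  "b"  orig:{S}
  [1..1]={S,T1}  "b"  orig:{S}
  [2..2]={T0}  "a"  orig:{}
  [3..3]={T0}  "a"  orig:{}
  [4..4]={S,T1}  "b"  orig:{S}
  [5..5]={T0}  "a"  orig:{}
  [0..1]=∅  "bb"
  [1..2]={B,S}  "ba"
  [2..3]={A}  "aa"
  [3..4]=∅  "ab"
  [4..5]={B,S}  "ba"
  [0..2]={B,S}  "bba"
  [1..3]={S}  "baa"
  [2..4]=∅  "aab"
  [3..5]=∅  "aba"
  [0..3]={S}  "bbaa"
  [1..4]=∅  "baab"
  [2..5]=∅  "aaba"
  [0..4]=∅  "bbaab"
  [1..5]={B}  "baaba"
  [0..5]={B,S}  "bbaaba"

S ∈ T[0,5] ⇒ YES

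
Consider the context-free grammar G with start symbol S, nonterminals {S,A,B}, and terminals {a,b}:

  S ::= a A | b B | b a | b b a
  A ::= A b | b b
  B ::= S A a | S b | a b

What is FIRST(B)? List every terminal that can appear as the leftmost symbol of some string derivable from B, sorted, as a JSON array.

FIRST sets, iterate to fixpoint:
[1]
  A via A→b b: +{b}
  B via B→a b: +{a}
  S via S→a A: +{a}
  S via S→b B: +{b}
  FIRST[S]={a,b}  FIRST[A]={b}  FIRST[B]={a}
[2]
  B via B→S A a: +{b}
  FIRST[S]={a,b}  FIRST[A]={b}  FIRST[B]={a,b}
[3] — fixpoint
  FIRST[S]={a,b}  FIRST[A]={b}  FIRST[B]={a,b}

FIRST(B) = ["a", "b"]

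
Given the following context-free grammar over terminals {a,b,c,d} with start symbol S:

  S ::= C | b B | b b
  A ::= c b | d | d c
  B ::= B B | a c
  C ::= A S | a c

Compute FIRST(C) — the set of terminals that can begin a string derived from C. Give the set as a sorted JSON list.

Compute FIRST by fixpoint:
[1]
  A via A→c b: +{c}
  A via A→d: +{d}
  B via B→a c: +{a}
  C via C→A S: +{c,d}
  C via C→a c: +{a}
  S via S→C: +{a,c,d}
  S via S→b B: +{b}
  S: {a,b,c,d}  A: {c,d}  B: {a}  C: {a,c,d}
[2] (no change)
  S: {a,b,c,d}  A: {c,d}  B: {a}  C: {a,c,d}

FIRST(C) = ["a", "c", "d"]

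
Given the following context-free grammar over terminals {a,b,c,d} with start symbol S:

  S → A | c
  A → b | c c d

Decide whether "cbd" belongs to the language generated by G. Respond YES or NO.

CNF form of G:
  S -> T0 X3 | b | c
  A -> T0 X2 | b
  T0 -> c
  T1 -> d
  X2 -> T0 T1
  X3 -> T0 T1

CYK table (by increasing span):
  T[0,0] 'c' = {S,T0}  orig:{S}
  T[1,1] 'b' = {A,S}
  T[2,2] 'd' = {T1}  orig:{}
  T[0,1] 'cb' = ∅
  T[1,2] 'bd' = ∅
  T[0,2] 'cbd' = ∅

S ∉ T[0,2] ⇒ NO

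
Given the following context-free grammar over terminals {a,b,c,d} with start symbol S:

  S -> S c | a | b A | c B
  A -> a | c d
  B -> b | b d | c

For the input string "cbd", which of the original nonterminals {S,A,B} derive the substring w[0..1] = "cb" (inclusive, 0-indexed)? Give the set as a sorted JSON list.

CNF form of G:
  S -> S T0 | T0 B | T2 A | a
  A -> T0 T1 | a
  B -> T2 T1 | b | c
  T0 -> c
  T1 -> d
  T2 -> b

CYK table (by increasing span) — only the sub-triangle for w[0..1]:
  [0..0]={B,T0}  "c"  orig:{B}
  [1..1]={B,T2}  "b"  orig:{B}
  [0..1]={S}  "cb"

Original NTs in T[0,1] deriving "cb": ["S"]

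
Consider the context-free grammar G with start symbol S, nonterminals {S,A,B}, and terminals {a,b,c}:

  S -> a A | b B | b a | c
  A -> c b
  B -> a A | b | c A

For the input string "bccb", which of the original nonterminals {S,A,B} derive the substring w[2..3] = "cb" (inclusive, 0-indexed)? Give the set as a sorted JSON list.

Convert to CNF:
  S -> T1 B | T1 T2 | T2 A | c
  A -> T0 T1
  B -> T0 A | T2 A | b
  T0 -> c
  T1 -> b
  T2 -> a

CYK table (by increasing span), restricted to cells inside w[2..3]:
  T[2,2] 'c' = {S,T0}  orig:{S}
  T[3,3] 'b' = {B,T1}  orig:{B}
  T[2,3] 'cb' = {A}

Original NTs in T[2,3] deriving "cb": ["A"]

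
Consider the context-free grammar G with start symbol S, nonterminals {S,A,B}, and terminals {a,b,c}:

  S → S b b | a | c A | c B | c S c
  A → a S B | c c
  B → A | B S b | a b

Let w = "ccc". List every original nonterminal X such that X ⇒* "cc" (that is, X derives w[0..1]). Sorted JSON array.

CNF form of G:
  S -> S X6 | T1 A | T1 B | T1 X7 | a
  A -> T0 X3 | T1 T1
  B -> B X4 | T0 T2 | T0 X5 | T1 T1
  T0 -> a
  T1 -> c
  T2 -> b
  X3 -> S B
  X4 -> S T2
  X5 -> S B
  X6 -> T2 T2
  X7 -> S T1

CYK table (by increasing span) (cells [i..j] with 0 ≤ i ≤ j ≤ 1 only):
  T[0,0] 'c' = {T1}  orig:{}
  T[1,1] 'c' = {T1}  orig:{}
  T[0,1] 'cc' = {A,B}

Original NTs in T[0,1] deriving "cc": ["A", "B"]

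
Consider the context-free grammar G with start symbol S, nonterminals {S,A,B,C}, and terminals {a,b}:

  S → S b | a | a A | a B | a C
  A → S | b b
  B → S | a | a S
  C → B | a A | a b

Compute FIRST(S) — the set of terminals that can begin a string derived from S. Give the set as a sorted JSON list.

FIRST iteration:
[1]
  A via A→b b: +{b}
  B via B→a: +{a}
  C via C→B: +{a}
  S via S→a: +{a}
  S: {a}  A: {b}  B: {a}  C: {a}
[2]
  A via A→S: +{a}
  S: {a}  A: {a,b}  B: {a}  C: {a}
[3] done
  S: {a}  A: {a,b}  B: {a}  C: {a}

FIRST(S) = ["a"]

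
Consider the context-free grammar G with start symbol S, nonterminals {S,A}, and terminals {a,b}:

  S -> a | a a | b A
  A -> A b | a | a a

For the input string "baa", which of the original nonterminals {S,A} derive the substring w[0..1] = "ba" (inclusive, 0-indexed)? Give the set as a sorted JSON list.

CNF form of G:
  S -> T0 A | T1 T1 | a
  A -> A T0 | T1 T1 | a
  T0 -> b
  T1 -> a

CYK table (by increasing span) — only the sub-triangle for w[0..1]:
  cell(0,0) b: {T0}  orig:{}
  cell(1,1) a: {A,S,T1}  orig:{A,S}
  cell(0,1) ba: {S}

Original NTs in T[0,1] deriving "ba": ["S"]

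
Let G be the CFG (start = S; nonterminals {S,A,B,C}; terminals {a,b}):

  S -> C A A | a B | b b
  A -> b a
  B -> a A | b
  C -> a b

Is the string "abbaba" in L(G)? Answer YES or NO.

Convert to CNF:
  S -> C X2 | T0 T0 | T1 B
  A -> T0 T1
  B -> T1 A | b
  C -> T1 T0
  T0 -> b
  T1 -> a
  X2 -> A A

CYK fill:
  cell(0,0) a: {T1}  orig:{}
  cell(1,1) b: {B,T0}  orig:{B}
  cell(2,2) b: {B,T0}  orig:{B}
  cell(3,3) a: {T1}  orig:{}
  cell(4,4) b: {B,T0}  orig:{B}
  cell(5,5) a: {T1}  orig:{}
  cell(0,1) ab: {C,S}
  cell(1,2) bb: {S}
  cell(2,3) ba: {A}
  cell(3,4) ab: {C,S}
  cell(4,5) ba: {A}
  cell(0,2) abb: ∅
  cell(1,3) bba: ∅
  cell(2,4) bab: ∅
  cell(3,5) aba: {B}
  cell(0,3) abba: ∅
  cell(1,4) bbab: ∅
  cell(2,5) baba: {X2}  orig:{}
  cell(0,4) abbab: ∅
  cell(1,5) bbaba: ∅
  cell(0,5) abbaba: {S}

S ∈ T[0,5] ⇒ YES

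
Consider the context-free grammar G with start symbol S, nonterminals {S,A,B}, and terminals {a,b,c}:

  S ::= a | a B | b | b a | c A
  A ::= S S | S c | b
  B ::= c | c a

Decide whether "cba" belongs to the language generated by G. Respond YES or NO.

Convert to CNF:
  S -> T0 A | T1 B | T2 T1 | a | b
  A -> S S | S T0 | b
  B -> T0 T1 | c
  T0 -> c
  T1 -> a
  T2 -> b

Fill CYK table bottom-up:
  [0..0]={B,T0}  "c"  orig:{B}
  [1..1]={A,S,T2}  "b"  orig:{A,S}
  [2..2]={S,T1}  "a"  orig:{S}
  [0..1]={S}  "cb"
  [1..2]={A,S}  "ba"
  [0..2]={A,S}  "cba"

S ∈ T[0,2] ⇒ YES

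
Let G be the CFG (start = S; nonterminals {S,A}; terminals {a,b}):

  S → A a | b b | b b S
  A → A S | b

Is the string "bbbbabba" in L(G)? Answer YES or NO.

Convert to CNF:
  S -> A T0 | T1 T1 | T1 X2
  A -> A S | b
  T0 -> a
  T1 -> b
  X2 -> T1 S

Fill CYK table bottom-up:
  cell(0,0) b: {A,T1}  orig:{A}
  cell(1,1) b: {A,T1}  orig:{A}
  cell(2,2) b: {A,T1}  orig:{A}
  cell(3,3) b: {A,T1}  orig:{A}
  cell(4,4) a: {T0}  orig:{}
  cell(5,5) b: {A,T1}  orig:{A}
  cell(6,6) b: {A,T1}  orig:{A}
  cell(7,7) a: {T0}  orig:{}
  cell(0,1) bb: {S}
  cell(1,2) bb: {S}
  cell(2,3) bb: {S}
  cell(3,4) ba: {S}
  cell(4,5) ab: ∅
  cell(5,6) bb: {S}
  cell(6,7) ba: {S}
  cell(0,2) bbb: {A,X2}  orig:{A}
  cell(1,3) bbb: {A,X2}  orig:{A}
  cell(2,4) bba: {A,X2}  orig:{A}
  cell(3,5) bab: ∅
  cell(4,6) abb: ∅
  cell(5,7) bba: {A,X2}  orig:{A}
  cell(0,3) bbbb: {S}
  cell(1,4) bbba: {S}
  cell(2,5) bbab: ∅
  cell(3,6) babb: ∅
  cell(4,7) abba: ∅
  cell(0,4) bbbba: {A,X2}  orig:{A}
  cell(1,5) bbbab: ∅
  cell(2,6) bbabb: {A}
  cell(3,7) babba: ∅
  cell(0,5) bbbbab: ∅
  cell(1,6) bbbabb: ∅
  cell(2,7) bbabba: {S}
  cell(0,6) bbbbabb: {A}
  cell(1,7) bbbabba: {A,X2}  orig:{A}
  cell(0,7) bbbbabba: {S}

S ∈ T[0,7] ⇒ YES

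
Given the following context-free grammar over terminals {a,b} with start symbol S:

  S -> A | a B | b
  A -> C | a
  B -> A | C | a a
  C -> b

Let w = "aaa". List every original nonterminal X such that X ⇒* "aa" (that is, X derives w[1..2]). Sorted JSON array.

Convert to CNF:
  S -> T0 B | a | b
  A -> a | b
  B -> T0 T0 | a | b
  C -> b
  T0 -> a

CYK fill (cells [i..j] with 1 ≤ i ≤ j ≤ 2 only):
  [1..1]={A,B,S,T0}  "a"  orig:{A,B,S}
  [2..2]={A,B,S,T0}  "a"  orig:{A,B,S}
  [1..2]={B,S}  "aa"

Original NTs in T[1,2] deriving "aa": ["B", "S"]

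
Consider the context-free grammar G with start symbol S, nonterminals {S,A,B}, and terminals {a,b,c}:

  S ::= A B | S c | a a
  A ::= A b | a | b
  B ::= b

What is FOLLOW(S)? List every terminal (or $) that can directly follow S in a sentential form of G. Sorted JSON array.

FIRST sets, iterate to fixpoint:
[1]
  A via A→a: +{a}
  A via A→b: +{b}
  B via B→b: +{b}
  S via S→A B: +{a,b}
  S: {a,b}  A: {a,b}  B: {b}
[2] (no change)
  S: {a,b}  A: {a,b}  B: {b}

FOLLOW iteration:
seed FOLLOW(S) with $
round 1:
  A→A b: FOLLOW(A) ⊇ FIRST(b) = {b}; new: +{b}
  S→A B: FOLLOW(B) ⊇ FOLLOW(S) ⊇ {$}; new: +{$}
  S→S c: FOLLOW(S) ⊇ FIRST(c) = {c}; new: +{c}
  S: {$,c}  A: {b}  B: {$}
round 2:
  S→A B: FOLLOW(B) ⊇ FOLLOW(S) ⊇ {$,c}; new: +{c}
  S: {$,c}  A: {b}  B: {$,c}
round 3: (no change)
  S: {$,c}  A: {b}  B: {$,c}

FOLLOW(S) = ["$", "c"]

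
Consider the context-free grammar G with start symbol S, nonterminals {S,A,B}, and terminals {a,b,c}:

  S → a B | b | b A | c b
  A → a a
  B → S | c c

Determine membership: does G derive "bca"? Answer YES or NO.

Convert to CNF:
  S -> T0 B | T1 A | T2 T1 | b
  A -> T0 T0
  B -> T0 B | T1 A | T2 T1 | T2 T2 | b
  T0 -> a
  T1 -> b
  T2 -> c

CYK table (by increasing span):
  [0..0]={B,S,T1}  "b"  orig:{B,S}
  [1..1]={T2}  "c"  orig:{}
  [2..2]={T0}  "a"  orig:{}
  [0..1]=∅  "bc"
  [1..2]=∅  "ca"
  [0..2]=∅  "bca"

S ∉ T[0,2] ⇒ NO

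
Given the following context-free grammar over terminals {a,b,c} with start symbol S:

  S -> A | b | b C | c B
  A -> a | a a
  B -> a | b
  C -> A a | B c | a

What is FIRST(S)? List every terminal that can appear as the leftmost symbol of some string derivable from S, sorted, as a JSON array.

FIRST iteration:
iter 1:
  A via A→a: +{a}
  B via B→a: +{a}
  B via B→b: +{b}
  C via C→A a: +{a}
  C via C→B c: +{b}
  S via S→A: +{a}
  S via S→b: +{b}
  S via S→c B: +{c}
  S: {a,b,c}  A: {a}  B: {a,b}  C: {a,b}
iter 2: (no change)
  S: {a,b,c}  A: {a}  B: {a,b}  C: {a,b}

FIRST(S) = ["a", "b", "c"]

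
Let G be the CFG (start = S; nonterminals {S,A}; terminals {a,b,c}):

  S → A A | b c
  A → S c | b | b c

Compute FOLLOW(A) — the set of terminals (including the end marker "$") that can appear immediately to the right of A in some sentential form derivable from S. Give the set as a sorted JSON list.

FIRST sets, iterate to fixpoint:
iter 1:
  A via A→b: +{b}
  S via S→A A: +{b}
  S: {b}  A: {b}
iter 2: done
  S: {b}  A: {b}

FOLLOW iteration:
seed FOLLOW(S) with $
pass 1:
  A→S c: FOLLOW(S) ⊇ FIRST(c) = {c}; new: +{c}
  S→A A: FOLLOW(A) ⊇ FIRST(A) = {b}; new: +{b}
  S→A A: FOLLOW(A) ⊇ FOLLOW(S) ⊇ {$,c}; new: +{$,c}
  FOLLOW(S)={$,c}  FOLLOW(A)={$,b,c}
pass 2: (no change)
  FOLLOW(S)={$,c}  FOLLOW(A)={$,b,c}

FOLLOW(A) = ["$", "b", "c"]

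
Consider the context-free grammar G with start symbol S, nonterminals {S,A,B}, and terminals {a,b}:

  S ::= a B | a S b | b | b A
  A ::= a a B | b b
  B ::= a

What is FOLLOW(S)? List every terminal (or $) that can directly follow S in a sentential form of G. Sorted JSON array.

FIRST iteration:
pass 1:
  A via A→a a B: +{a}
  A via A→b b: +{b}
  B via B→a: +{a}
  S via S→a B: +{a}
  S via S→b: +{b}
  FIRST[S]={a,b}  FIRST[A]={a,b}  FIRST[B]={a}
pass 2: done
  FIRST[S]={a,b}  FIRST[A]={a,b}  FIRST[B]={a}

FOLLOW sets:
initialize: $ ∈ FOLLOW(S)
iter 1:
  S→a B: FOLLOW(B) ⊇ FOLLOW(S) ⊇ {$}; new: +{$}
  S→a S b: FOLLOW(S) ⊇ FIRST(b) = {b}; new: +{b}
  S→b A: FOLLOW(A) ⊇ FOLLOW(S) ⊇ {$,b}; new: +{$,b}
  FOLLOW[S]={$,b}  FOLLOW[A]={$,b}  FOLLOW[B]={$}
iter 2:
  A→a a B: FOLLOW(B) ⊇ FOLLOW(A) ⊇ {$,b}; new: +{b}
  FOLLOW[S]={$,b}  FOLLOW[A]={$,b}  FOLLOW[B]={$,b}
iter 3: — fixpoint
  FOLLOW[S]={$,b}  FOLLOW[A]={$,b}  FOLLOW[B]={$,b}

FOLLOW(S) = ["$", "b"]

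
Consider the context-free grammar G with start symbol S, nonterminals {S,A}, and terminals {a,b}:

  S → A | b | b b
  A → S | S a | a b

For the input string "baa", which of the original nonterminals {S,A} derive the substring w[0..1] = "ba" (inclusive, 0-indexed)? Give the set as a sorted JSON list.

Convert to CNF:
  S -> S T0 | T0 T1 | T1 T1 | b
  A -> S T0 | T0 T1 | T1 T1 | b
  T0 -> a
  T1 -> b

Fill CYK table bottom-up (cells [i..j] with 0 ≤ i ≤ j ≤ 1 only):
  [0..0]={A,S,T1}  "b"  orig:{A,S}
  [1..1]={T0}  "a"  orig:{}
  [0..1]={A,S}  "ba"

Original NTs in T[0,1] deriving "ba": ["A", "S"]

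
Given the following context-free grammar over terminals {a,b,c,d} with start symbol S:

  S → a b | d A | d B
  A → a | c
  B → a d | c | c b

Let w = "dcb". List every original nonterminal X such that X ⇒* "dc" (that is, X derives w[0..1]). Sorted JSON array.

CNF form of G:
  S -> T0 T3 | T1 A | T1 B
  A -> a | c
  B -> T0 T1 | T2 T3 | c
  T0 -> a
  T1 -> d
  T2 -> c
  T3 -> b

Fill CYK table bottom-up, restricted to cells inside w[0..1]:
  T[0,0] 'd' = {T1}  orig:{}
  T[1,1] 'c' = {A,B,T2}  orig:{A,B}
  T[0,1] 'dc' = {S}

Original NTs in T[0,1] deriving "dc": ["S"]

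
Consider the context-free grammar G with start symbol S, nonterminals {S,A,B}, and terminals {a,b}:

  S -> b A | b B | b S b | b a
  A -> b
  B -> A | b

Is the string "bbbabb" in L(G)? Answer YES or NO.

Convert to CNF:
  S -> T0 A | T0 B | T0 T1 | T0 X2
  A -> b
  B -> b
  T0 -> b
  T1 -> a
  X2 -> S T0

CYK fill:
  [0..0]={A,B,T0}  "b"  orig:{A,B}
  [1..1]={A,B,T0}  "b"  orig:{A,B}
  [2..2]={A,B,T0}  "b"  orig:{A,B}
  [3..3]={T1}  "a"  orig:{}
  [4..4]={A,B,T0}  "b"  orig:{A,B}
  [5..5]={A,B,T0}  "b"  orig:{A,B}
  [0..1]={S}  "bb"
  [1..2]={S}  "bb"
  [2..3]={S}  "ba"
  [3..4]=∅  "ab"
  [4..5]={S}  "bb"
  [0..2]={X2}  "bbb"  orig:{}
  [1..3]=∅  "bba"
  [2..4]={X2}  "bab"  orig:{}
  [3..5]=∅  "abb"
  [0..3]=∅  "bbba"
  [1..4]={S}  "bbab"
  [2..5]=∅  "babb"
  [0..4]=∅  "bbbab"
  [1..5]={X2}  "bbabb"  orig:{}
  [0..5]={S}  "bbbabb"

S ∈ T[0,5] ⇒ YES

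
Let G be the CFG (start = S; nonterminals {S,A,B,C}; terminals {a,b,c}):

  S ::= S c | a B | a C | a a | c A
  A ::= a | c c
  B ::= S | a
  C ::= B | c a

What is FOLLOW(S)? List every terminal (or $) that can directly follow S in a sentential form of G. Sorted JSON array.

FIRST sets, iterate to fixpoint:
round 1:
  A via A→a: +{a}
  A via A→c c: +{c}
  B via B→a: +{a}
  C via C→B: +{a}
  C via C→c a: +{c}
  S via S→a B: +{a}
  S via S→c A: +{c}
  S: {a,c}  A: {a,c}  B: {a}  C: {a,c}
round 2:
  B via B→S: +{c}
  S: {a,c}  A: {a,c}  B: {a,c}  C: {a,c}
round 3: done
  S: {a,c}  A: {a,c}  B: {a,c}  C: {a,c}

FOLLOW iteration:
initialize: $ ∈ FOLLOW(S)
[1]
  S→S c: FOLLOW(S) ⊇ FIRST(c) = {c}; new: +{c}
  S→a B: FOLLOW(B) ⊇ FOLLOW(S) ⊇ {$,c}; new: +{$,c}
  S→a C: FOLLOW(C) ⊇ FOLLOW(S) ⊇ {$,c}; new: +{$,c}
  S→c A: FOLLOW(A) ⊇ FOLLOW(S) ⊇ {$,c}; new: +{$,c}
  FOLLOW(S)={$,c}  FOLLOW(A)={$,c}  FOLLOW(B)={$,c}  FOLLOW(C)={$,c}
[2] done
  FOLLOW(S)={$,c}  FOLLOW(A)={$,c}  FOLLOW(B)={$,c}  FOLLOW(C)={$,c}

FOLLOW(S) = ["$", "c"]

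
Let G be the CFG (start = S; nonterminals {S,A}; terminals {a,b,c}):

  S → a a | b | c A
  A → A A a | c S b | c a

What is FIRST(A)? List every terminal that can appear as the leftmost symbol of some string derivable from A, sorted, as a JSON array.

FIRST iteration:
round 1:
  A via A→c S b: +{c}
  S via S→a a: +{a}
  S via S→b: +{b}
  S via S→c A: +{c}
  FIRST(S)={a,b,c}  FIRST(A)={c}
round 2: (no change)
  FIRST(S)={a,b,c}  FIRST(A)={c}

FIRST(A) = ["c"]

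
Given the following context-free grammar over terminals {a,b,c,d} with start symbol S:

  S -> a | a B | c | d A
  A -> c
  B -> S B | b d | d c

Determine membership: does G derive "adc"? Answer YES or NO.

CNF form of G:
  S -> T1 A | T3 B | a | c
  A -> c
  B -> S B | T0 T1 | T1 T2
  T0 -> b
  T1 -> d
  T2 -> c
  T3 -> a

CYK fill:
  [0..0]={S,T3}  "a"  orig:{S}
  [1..1]={T1}  "d"  orig:{}
  [2..2]={A,S,T2}  "c"  orig:{A,S}
  [0..1]=∅  "ad"
  [1..2]={B,S}  "dc"
  [0..2]={B,S}  "adc"

S ∈ T[0,2] ⇒ YES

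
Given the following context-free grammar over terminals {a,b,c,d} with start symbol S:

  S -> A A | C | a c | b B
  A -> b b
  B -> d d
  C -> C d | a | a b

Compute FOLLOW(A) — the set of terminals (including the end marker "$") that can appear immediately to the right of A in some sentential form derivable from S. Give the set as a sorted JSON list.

FIRST sets, iterate to fixpoint:
pass 1:
  A via A→b b: +{b}
  B via B→d d: +{d}
  C via C→a: +{a}
  S via S→A A: +{b}
  S via S→C: +{a}
  FIRST[S]={a,b}  FIRST[A]={b}  FIRST[B]={d}  FIRST[C]={a}
pass 2: done
  FIRST[S]={a,b}  FIRST[A]={b}  FIRST[B]={d}  FIRST[C]={a}

Compute FOLLOW by fixpoint:
initialize: $ ∈ FOLLOW(S)
round 1:
  C→C d: FOLLOW(C) ⊇ FIRST(d) = {d}; new: +{d}
  S→A A: FOLLOW(A) ⊇ FIRST(A) = {b}; new: +{b}
  S→A A: FOLLOW(A) ⊇ FOLLOW(S) ⊇ {$}; new: +{$}
  S→C: FOLLOW(C) ⊇ FOLLOW(S) ⊇ {$}; new: +{$}
  S→b B: FOLLOW(B) ⊇ FOLLOW(S) ⊇ {$}; new: +{$}
  FOLLOW(S)={$}  FOLLOW(A)={$,b}  FOLLOW(B)={$}  FOLLOW(C)={$,d}
round 2: (stable)
  FOLLOW(S)={$}  FOLLOW(A)={$,b}  FOLLOW(B)={$}  FOLLOW(C)={$,d}

FOLLOW(A) = ["$", "b"]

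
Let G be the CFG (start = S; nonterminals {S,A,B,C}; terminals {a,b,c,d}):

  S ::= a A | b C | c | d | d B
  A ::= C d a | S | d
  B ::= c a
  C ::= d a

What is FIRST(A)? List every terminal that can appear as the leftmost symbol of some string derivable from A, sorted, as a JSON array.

FIRST iteration:
iter 1:
  A via A→d: +{d}
  B via B→c a: +{c}
  C via C→d a: +{d}
  S via S→a A: +{a}
  S via S→b C: +{b}
  S via S→c: +{c}
  S via S→d: +{d}
  FIRST[S]={a,b,c,d}  FIRST[A]={d}  FIRST[B]={c}  FIRST[C]={d}
iter 2:
  A via A→S: +{a,b,c}
  FIRST[S]={a,b,c,d}  FIRST[A]={a,b,c,d}  FIRST[B]={c}  FIRST[C]={d}
iter 3: done
  FIRST[S]={a,b,c,d}  FIRST[A]={a,b,c,d}  FIRST[B]={c}  FIRST[C]={d}

FIRST(A) = ["a", "b", "c", "d"]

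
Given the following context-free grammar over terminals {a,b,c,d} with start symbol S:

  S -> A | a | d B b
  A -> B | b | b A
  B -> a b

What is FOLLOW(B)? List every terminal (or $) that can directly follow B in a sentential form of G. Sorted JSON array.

FIRST iteration:
iter 1:
  A via A→b: +{b}
  B via B→a b: +{a}
  S via S→A: +{b}
  S via S→a: +{a}
  S via S→d B b: +{d}
  S: {a,b,d}  A: {b}  B: {a}
iter 2:
  A via A→B: +{a}
  S: {a,b,d}  A: {a,b}  B: {a}
iter 3: — fixpoint
  S: {a,b,d}  A: {a,b}  B: {a}

Compute FOLLOW by fixpoint:
seed FOLLOW(S) with $
[1]
  S→A: FOLLOW(A) ⊇ FOLLOW(S) ⊇ {$}; new: +{$}
  S→d B b: FOLLOW(B) ⊇ FIRST(b) = {b}; new: +{b}
  S: {$}  A: {$}  B: {b}
[2]
  A→B: FOLLOW(B) ⊇ FOLLOW(A) ⊇ {$}; new: +{$}
  S: {$}  A: {$}  B: {$,b}
[3] (no change)
  S: {$}  A: {$}  B: {$,b}

FOLLOW(B) = ["$", "b"]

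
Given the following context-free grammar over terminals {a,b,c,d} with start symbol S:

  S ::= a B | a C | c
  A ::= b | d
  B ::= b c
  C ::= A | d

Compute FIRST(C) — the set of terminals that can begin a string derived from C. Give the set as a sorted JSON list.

FIRST iteration:
[1]
  A via A→b: +{b}
  A via A→d: +{d}
  B via B→b c: +{b}
  C via C→A: +{b,d}
  S via S→a B: +{a}
  S via S→c: +{c}
  FIRST[S]={a,c}  FIRST[A]={b,d}  FIRST[B]={b}  FIRST[C]={b,d}
[2] (no change)
  FIRST[S]={a,c}  FIRST[A]={b,d}  FIRST[B]={b}  FIRST[C]={b,d}

FIRST(C) = ["b", "d"]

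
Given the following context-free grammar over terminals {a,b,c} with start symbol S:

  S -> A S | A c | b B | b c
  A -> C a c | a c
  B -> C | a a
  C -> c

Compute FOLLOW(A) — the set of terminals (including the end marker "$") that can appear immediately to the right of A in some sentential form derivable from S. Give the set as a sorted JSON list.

FIRST sets, iterate to fixpoint:
[1]
  A via A→a c: +{a}
  B via B→a a: +{a}
  C via C→c: +{c}
  S via S→A S: +{a}
  S via S→b B: +{b}
  S: {a,b}  A: {a}  B: {a}  C: {c}
[2]
  A via A→C a c: +{c}
  B via B→C: +{c}
  S via S→A S: +{c}
  S: {a,b,c}  A: {a,c}  B: {a,c}  C: {c}
[3] (no change)
  S: {a,b,c}  A: {a,c}  B: {a,c}  C: {c}

Compute FOLLOW by fixpoint:
FOLLOW(S) := {$}
pass 1:
  A→C a c: FOLLOW(C) ⊇ FIRST(a) = {a}; new: +{a}
  S→A S: FOLLOW(A) ⊇ FIRST(S) = {a,b,c}; new: +{a,b,c}
  S→b B: FOLLOW(B) ⊇ FOLLOW(S) ⊇ {$}; new: +{$}
  FOLLOW(S)={$}  FOLLOW(A)={a,b,c}  FOLLOW(B)={$}  FOLLOW(C)={a}
pass 2:
  B→C: FOLLOW(C) ⊇ FOLLOW(B) ⊇ {$}; new: +{$}
  FOLLOW(S)={$}  FOLLOW(A)={a,b,c}  FOLLOW(B)={$}  FOLLOW(C)={$,a}
pass 3: done
  FOLLOW(S)={$}  FOLLOW(A)={a,b,c}  FOLLOW(B)={$}  FOLLOW(C)={$,a}

FOLLOW(A) = ["a", "b", "c"]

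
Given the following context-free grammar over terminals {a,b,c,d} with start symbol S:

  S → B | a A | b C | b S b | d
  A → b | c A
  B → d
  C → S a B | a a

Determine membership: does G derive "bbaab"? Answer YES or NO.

Convert to CNF:
  S -> T1 A | T2 C | T2 X4 | d
  A -> T0 A | b
  B -> d
  C -> S X3 | T1 T1
  T0 -> c
  T1 -> a
  T2 -> b
  X3 -> T1 B
  X4 -> S T2

Fill CYK table bottom-up:
  T[0,0] 'b' = {A,T2}  orig:{A}
  T[1,1] 'b' = {A,T2}  orig:{A}
  T[2,2] 'a' = {T1}  orig:{}
  T[3,3] 'a' = {T1}  orig:{}
  T[4,4] 'b' = {A,T2}  orig:{A}
  T[0,1] 'bb' = ∅
  T[1,2] 'ba' = ∅
  T[2,3] 'aa' = {C}
  T[3,4] 'ab' = {S}
  T[0,2] 'bba' = ∅
  T[1,3] 'baa' = {S}
  T[2,4] 'aab' = ∅
  T[0,3] 'bbaa' = ∅
  T[1,4] 'baab' = {X4}  orig:{}
  T[0,4] 'bbaab' = {S}

S ∈ T[0,4] ⇒ YES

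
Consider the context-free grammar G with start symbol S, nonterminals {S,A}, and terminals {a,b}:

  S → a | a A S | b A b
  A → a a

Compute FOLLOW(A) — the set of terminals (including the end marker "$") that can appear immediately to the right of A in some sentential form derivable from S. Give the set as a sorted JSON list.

FIRST sets, iterate to fixpoint:
round 1:
  A via A→a a: +{a}
  S via S→a: +{a}
  S via S→b A b: +{b}
  S: {a,b}  A: {a}
round 2: (stable)
  S: {a,b}  A: {a}

FOLLOW iteration:
initialize: $ ∈ FOLLOW(S)
[1]
  S→a A S: FOLLOW(A) ⊇ FIRST(S) = {a,b}; new: +{a,b}
  FOLLOW(S)={$}  FOLLOW(A)={a,b}
[2] (no change)
  FOLLOW(S)={$}  FOLLOW(A)={a,b}

FOLLOW(A) = ["a", "b"]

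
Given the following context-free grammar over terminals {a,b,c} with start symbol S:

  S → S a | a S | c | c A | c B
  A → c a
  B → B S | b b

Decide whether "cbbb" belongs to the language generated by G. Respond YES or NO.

Convert to CNF:
  S -> S T1 | T0 A | T0 B | T1 S | c
  A -> T0 T1
  B -> B S | T2 T2
  T0 -> c
  T1 -> a
  T2 -> b

Fill CYK table bottom-up:
  cell(0,0) c: {S,T0}  orig:{S}
  cell(1,1) b: {T2}  orig:{}
  cell(2,2) b: {T2}  orig:{}
  cell(3,3) b: {T2}  orig:{}
  cell(0,1) cb: ∅
  cell(1,2) bb: {B}
  cell(2,3) bb: {B}
  cell(0,2) cbb: {S}
  cell(1,3) bbb: ∅
  cell(0,3) cbbb: ∅

S ∉ T[0,3] ⇒ NO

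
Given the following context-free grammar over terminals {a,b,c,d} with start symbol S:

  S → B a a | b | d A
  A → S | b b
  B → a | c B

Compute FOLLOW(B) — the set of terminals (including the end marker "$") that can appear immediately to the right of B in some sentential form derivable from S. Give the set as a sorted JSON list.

Compute FIRST by fixpoint:
round 1:
  A via A→b b: +{b}
  B via B→a: +{a}
  B via B→c B: +{c}
  S via S→B a a: +{a,c}
  S via S→b: +{b}
  S via S→d A: +{d}
  FIRST[S]={a,b,c,d}  FIRST[A]={b}  FIRST[B]={a,c}
round 2:
  A via A→S: +{a,c,d}
  FIRST[S]={a,b,c,d}  FIRST[A]={a,b,c,d}  FIRST[B]={a,c}
round 3: (stable)
  FIRST[S]={a,b,c,d}  FIRST[A]={a,b,c,d}  FIRST[B]={a,c}

Compute FOLLOW by fixpoint:
seed FOLLOW(S) with $
pass 1:
  S→B a a: FOLLOW(B) ⊇ FIRST(a) = {a}; new: +{a}
  S→d A: FOLLOW(A) ⊇ FOLLOW(S) ⊇ {$}; new: +{$}
  FOLLOW(S)={$}  FOLLOW(A)={$}  FOLLOW(B)={a}
pass 2: (no change)
  FOLLOW(S)={$}  FOLLOW(A)={$}  FOLLOW(B)={a}

FOLLOW(B) = ["a"]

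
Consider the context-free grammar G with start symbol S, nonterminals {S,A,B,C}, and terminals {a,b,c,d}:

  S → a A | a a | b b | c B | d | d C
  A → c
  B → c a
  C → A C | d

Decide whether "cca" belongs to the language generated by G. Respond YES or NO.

CNF form of G:
  S -> T0 B | T1 A | T1 T1 | T2 T2 | T3 C | d
  A -> c
  B -> T0 T1
  C -> A C | d
  T0 -> c
  T1 -> a
  T2 -> b
  T3 -> d

CYK table (by increasing span):
  T[0,0] 'c' = {A,T0}  orig:{A}
  T[1,1] 'c' = {A,T0}  orig:{A}
  T[2,2] 'a' = {T1}  orig:{}
  T[0,1] 'cc' = ∅
  T[1,2] 'ca' = {B}
  T[0,2] 'cca' = {S}

S ∈ T[0,2] ⇒ YES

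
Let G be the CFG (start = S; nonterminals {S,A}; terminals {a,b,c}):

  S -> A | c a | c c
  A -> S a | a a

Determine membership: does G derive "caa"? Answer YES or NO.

Convert to CNF:
  S -> S T0 | T0 T0 | T1 T0 | T1 T1
  A -> S T0 | T0 T0
  T0 -> a
  T1 -> c

Fill CYK table bottom-up:
  T[0,0] 'c' = {T1}  orig:{}
  T[1,1] 'a' = {T0}  orig:{}
  T[2,2] 'a' = {T0}  orig:{}
  T[0,1] 'ca' = {S}
  T[1,2] 'aa' = {A,S}
  T[0,2] 'caa' = {A,S}

S ∈ T[0,2] ⇒ YES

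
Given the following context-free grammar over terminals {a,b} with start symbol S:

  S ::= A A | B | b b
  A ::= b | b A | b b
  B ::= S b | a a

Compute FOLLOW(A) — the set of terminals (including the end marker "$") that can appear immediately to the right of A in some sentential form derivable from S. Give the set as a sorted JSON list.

FIRST iteration:
iter 1:
  A via A→b: +{b}
  B via B→a a: +{a}
  S via S→A A: +{b}
  S via S→B: +{a}
  FIRST[S]={a,b}  FIRST[A]={b}  FIRST[B]={a}
iter 2:
  B via B→S b: +{b}
  FIRST[S]={a,b}  FIRST[A]={b}  FIRST[B]={a,b}
iter 3: done
  FIRST[S]={a,b}  FIRST[A]={b}  FIRST[B]={a,b}

FOLLOW iteration:
initialize: $ ∈ FOLLOW(S)
[1]
  B→S b: FOLLOW(S) ⊇ FIRST(b) = {b}; new: +{b}
  S→A A: FOLLOW(A) ⊇ FIRST(A) = {b}; new: +{b}
  S→A A: FOLLOW(A) ⊇ FOLLOW(S) ⊇ {$,b}; new: +{$}
  S→B: FOLLOW(B) ⊇ FOLLOW(S) ⊇ {$,b}; new: +{$,b}
  S: {$,b}  A: {$,b}  B: {$,b}
[2] done
  S: {$,b}  A: {$,b}  B: {$,b}

FOLLOW(A) = ["$", "b"]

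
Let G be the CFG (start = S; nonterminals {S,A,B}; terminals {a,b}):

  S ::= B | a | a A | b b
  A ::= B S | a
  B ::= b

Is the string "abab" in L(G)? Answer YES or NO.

CNF form of G:
  S -> T0 A | T1 T1 | a | b
  A -> B S | a
  B -> b
  T0 -> a
  T1 -> b

Fill CYK table bottom-up:
  T[0,0] 'a' = {A,S,T0}  orig:{A,S}
  T[1,1] 'b' = {B,S,T1}  orig:{B,S}
  T[2,2] 'a' = {A,S,T0}  orig:{A,S}
  T[3,3] 'b' = {B,S,T1}  orig:{B,S}
  T[0,1] 'ab' = ∅
  T[1,2] 'ba' = {A}
  T[2,3] 'ab' = ∅
  T[0,2] 'aba' = {S}
  T[1,3] 'bab' = ∅
  T[0,3] 'abab' = ∅

S ∉ T[0,3] ⇒ NO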